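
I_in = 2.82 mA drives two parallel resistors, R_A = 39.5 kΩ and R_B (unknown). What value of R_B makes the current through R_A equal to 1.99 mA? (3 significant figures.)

The fraction through R_A equals R_B/(R_A+R_B).
1.99/2.82 = R_B/(R_A + R_B) → R_B = R_A · (0.7057)/(1 − 0.7057) = 39.5 × 2.398 = 94.70 kΩ.

R_B ≈ 94.7 kΩ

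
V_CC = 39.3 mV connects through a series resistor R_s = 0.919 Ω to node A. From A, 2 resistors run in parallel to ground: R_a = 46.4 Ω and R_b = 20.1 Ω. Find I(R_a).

I ≈ 0.795 mA

Combine the parallel branches: R_p = (1/46.4 + 1/20.1)⁻¹ = 14.02 Ω.
V_A by voltage divider: V_A = 39.3 × 14.02/(0.919 + 14.02) = 36.88 mV.
Branch current I = V_A/R_a = 36.88/46.4 = 0.7949 mA.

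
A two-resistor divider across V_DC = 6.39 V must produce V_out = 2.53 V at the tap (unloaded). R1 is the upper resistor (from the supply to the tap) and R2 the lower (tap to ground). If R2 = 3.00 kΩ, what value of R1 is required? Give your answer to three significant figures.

Required fraction k = V_out/V_DC = 0.3959.
R1 = R2·(1/k − 1) = 3.00 × 1.526 = 4.577 kΩ.

R1 ≈ 4.58 kΩ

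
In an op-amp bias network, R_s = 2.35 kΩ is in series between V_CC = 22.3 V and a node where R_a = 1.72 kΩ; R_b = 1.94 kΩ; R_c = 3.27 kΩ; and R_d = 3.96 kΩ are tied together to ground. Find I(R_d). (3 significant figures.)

I ≈ 1.15 mA

Combine the parallel branches: R_p = (1/1.72 + 1/1.94 + 1/3.27 + 1/3.96)⁻¹ = 0.6042 kΩ.
V_A by voltage divider: V_A = 22.3 × 0.6042/(2.35 + 0.6042) = 4.561 V.
I(R_d) = V_A / R_d = 4.561/3.96 = 1.152 mA.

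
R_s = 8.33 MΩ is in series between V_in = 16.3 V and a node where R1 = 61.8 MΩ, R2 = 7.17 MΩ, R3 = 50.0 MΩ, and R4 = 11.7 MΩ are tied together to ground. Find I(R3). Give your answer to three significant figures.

I ≈ 0.103 µA

Combine the parallel branches: R_p = (1/61.8 + 1/7.17 + 1/50.0 + 1/11.7)⁻¹ = 3.830 MΩ.
V_A = 16.3 × 3.830/12.16 = 5.134 V.
I(R3) = V_A / R3 = 5.134/50.0 = 0.1027 µA.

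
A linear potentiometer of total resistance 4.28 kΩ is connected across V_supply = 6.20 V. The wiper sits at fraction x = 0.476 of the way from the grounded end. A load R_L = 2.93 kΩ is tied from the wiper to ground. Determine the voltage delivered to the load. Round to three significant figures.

V_out ≈ 2.16 V

Lower segment x·R_p = 2.037 kΩ; upper segment (1−x)·R_p = 2.243 kΩ.
Lower segment in parallel with the load: 2.037 ‖ 2.93 = 1.202 kΩ.
Then V_out = V_supply · 1.202/(2.243 + 1.202) = 2.163 V.
(Unloaded: V_out = x·V_supply = 2.95 V.)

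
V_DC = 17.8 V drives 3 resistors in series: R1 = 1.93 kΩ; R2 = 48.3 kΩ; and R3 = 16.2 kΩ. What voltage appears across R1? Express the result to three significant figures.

Series total: ΣR = 1.93 + 48.3 + 16.2 = 66.43 kΩ.
By the voltage-divider rule, V = 17.8 × 1.930/66.43 = 0.5171 V.

V ≈ 0.517 V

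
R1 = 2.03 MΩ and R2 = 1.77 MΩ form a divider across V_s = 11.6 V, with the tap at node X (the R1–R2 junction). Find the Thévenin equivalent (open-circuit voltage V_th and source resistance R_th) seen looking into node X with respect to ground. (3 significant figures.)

V_th ≈ 5.40 V, R_th ≈ 0.946 MΩ

With X open, the divider is unloaded: V_th = 11.6 × 1.77/3.800 = 5.403 V.
With V_s suppressed (replaced by a short), R_th = R1 ‖ R2 = (2.030 × 1.77)/(2.030 + 1.77) = 0.9456 MΩ.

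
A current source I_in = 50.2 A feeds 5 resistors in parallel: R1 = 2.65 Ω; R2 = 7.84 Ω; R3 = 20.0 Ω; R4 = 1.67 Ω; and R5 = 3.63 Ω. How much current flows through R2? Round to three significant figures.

I ≈ 4.48 A

Conductances: ΣG = 1/2.65 + 1/7.84 + 1/20.0 + 1/1.67 + 1/3.63 = 1.429 (1/Ω).
Current divider: I(R2) = I_in · G_k/ΣG = 50.2 × (0.1276/1.429) = 50.2 × 0.08925 = 4.480 A.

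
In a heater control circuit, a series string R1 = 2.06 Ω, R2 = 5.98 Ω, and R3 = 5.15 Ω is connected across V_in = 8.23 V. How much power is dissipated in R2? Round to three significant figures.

ΣR = 13.19 Ω → I = 8.23/13.19 = 0.6240 A.
P(R2) = I²·R2 = (0.6240)² × 5.98 = 2.328 W.

P ≈ 2.33 W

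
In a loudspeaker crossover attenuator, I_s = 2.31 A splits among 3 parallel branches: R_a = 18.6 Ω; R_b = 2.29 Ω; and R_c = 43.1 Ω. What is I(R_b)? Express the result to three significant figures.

Conductances: ΣG = 1/18.6 + 1/2.29 + 1/43.1 = 0.5136 (1/Ω).
Current divider: I(R_b) = I_s · G_k/ΣG = 2.31 × (0.4367/0.5136) = 2.31 × 0.8502 = 1.964 A.

I ≈ 1.96 A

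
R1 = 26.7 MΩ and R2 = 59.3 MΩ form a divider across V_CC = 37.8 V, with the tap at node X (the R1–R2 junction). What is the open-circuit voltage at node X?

V_th ≈ 26.1 V

With X open, the divider is unloaded: V_th = 37.8 × 59.3/86.00 = 26.06 V.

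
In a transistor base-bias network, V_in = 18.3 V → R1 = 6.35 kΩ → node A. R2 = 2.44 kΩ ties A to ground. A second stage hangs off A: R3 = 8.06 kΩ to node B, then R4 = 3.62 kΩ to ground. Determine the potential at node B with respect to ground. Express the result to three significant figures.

Looking into the second stage from A: R3 + R4 = 11.68 kΩ appears in parallel with R2.
Effective lower resistance at A: R2 ‖ 11.68 = 2.018 kΩ.
First divider: V_A = V_in · 2.018/(6.35 + 2.018) = 4.414 V.
Then the unloaded second divider: V_B = V_A × R4/(R3+R4) = 4.414 × 0.3099 = 1.368 V.

V_B ≈ 1.37 V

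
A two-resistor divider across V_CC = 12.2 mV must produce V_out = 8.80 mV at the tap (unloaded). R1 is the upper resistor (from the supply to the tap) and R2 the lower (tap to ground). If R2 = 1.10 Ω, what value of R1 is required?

R1 ≈ 0.425 Ω

V_out/V_CC = R2/(R1+R2) = 0.7213.
Rearranging, R1 = R2·(1−k)/k = 1.10 × 0.3864 = 0.4250 Ω.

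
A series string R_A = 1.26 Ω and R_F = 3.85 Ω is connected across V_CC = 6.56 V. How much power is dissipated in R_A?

Series current I = V_CC/ΣR = 6.56/5.110 = 1.284 A.
P(R_A) = I²·R_A = (1.284)² × 1.26 = 2.077 W.

P ≈ 2.08 W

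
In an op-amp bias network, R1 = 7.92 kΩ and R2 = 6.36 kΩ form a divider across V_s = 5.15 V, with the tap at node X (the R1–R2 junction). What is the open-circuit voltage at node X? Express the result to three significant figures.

V_th is the unloaded tap voltage: V_s · R2/(R1+R2) = 5.15 × 0.4454 = 2.294 V.

V_th ≈ 2.29 V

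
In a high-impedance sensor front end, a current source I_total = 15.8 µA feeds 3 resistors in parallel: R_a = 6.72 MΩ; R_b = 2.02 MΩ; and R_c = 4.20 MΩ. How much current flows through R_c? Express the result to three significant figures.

Conductances: ΣG = 1/6.72 + 1/2.02 + 1/4.20 = 0.8820 (1/MΩ).
By the current-divider rule, I = I_total · G_k/ΣG = 15.8 × 0.2700 = 4.265 µA.

I ≈ 4.27 µA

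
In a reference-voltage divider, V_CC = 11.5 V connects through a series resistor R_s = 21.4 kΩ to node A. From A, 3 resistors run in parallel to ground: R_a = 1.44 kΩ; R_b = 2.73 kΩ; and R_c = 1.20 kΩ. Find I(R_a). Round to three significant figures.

I ≈ 0.192 mA

Parallel bank: R_p = 1/(1/1.44 + 1/2.73 + 1/1.20) = 0.5280 kΩ.
V_A = 11.5 × 0.5280/21.93 = 0.2769 V.
Branch current I = V_A/R_a = 0.2769/1.44 = 0.1923 mA.
(Check via current divider: I_total = 0.5244 mA; share G_k/ΣG = 0.3666 → same result.)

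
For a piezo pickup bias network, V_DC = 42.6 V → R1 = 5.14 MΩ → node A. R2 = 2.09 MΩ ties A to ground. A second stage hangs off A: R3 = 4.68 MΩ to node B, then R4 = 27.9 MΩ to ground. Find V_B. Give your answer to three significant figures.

Looking into the second stage from A: R3 + R4 = 32.58 MΩ appears in parallel with R2.
Effective lower resistance at A: R2 ‖ 32.58 = 1.964 MΩ.
So V_A = 42.6 × 0.2765 = 11.78 V.
Then the unloaded second divider: V_B = V_A × R4/(R3+R4) = 11.78 × 0.8564 = 10.09 V.

V_B ≈ 10.1 V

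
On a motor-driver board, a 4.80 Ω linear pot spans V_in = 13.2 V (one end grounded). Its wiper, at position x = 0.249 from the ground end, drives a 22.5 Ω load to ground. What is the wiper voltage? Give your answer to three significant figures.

Split the track: R_lower = x·R_p = 1.195 Ω, R_upper = (1−x)·R_p = 3.605 Ω.
Lower segment in parallel with the load: 1.195 ‖ 22.5 = 1.135 Ω.
Loaded-divider output: V_out = 13.2 × 0.2394 = 3.161 V.

V_out ≈ 3.16 V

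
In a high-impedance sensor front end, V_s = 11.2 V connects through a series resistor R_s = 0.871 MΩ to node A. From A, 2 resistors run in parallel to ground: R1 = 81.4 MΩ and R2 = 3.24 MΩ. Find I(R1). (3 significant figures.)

Combine the parallel branches: R_p = (1/81.4 + 1/3.24)⁻¹ = 3.116 MΩ.
V_A by voltage divider: V_A = 11.2 × 3.116/(0.871 + 3.116) = 8.753 V.
I(R1) = V_A / R1 = 8.753/81.4 = 0.1075 µA.
(Equivalently: I_total = 2.809 µA, then current-divider fraction G_k/ΣG = 0.03828.)

I ≈ 0.108 µA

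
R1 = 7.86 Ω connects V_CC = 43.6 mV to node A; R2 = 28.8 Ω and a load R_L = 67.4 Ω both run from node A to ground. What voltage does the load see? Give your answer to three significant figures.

First combine the lower leg with the load: R2 ‖ R_L = 20.18 Ω.
Now apply the divider: V_out = 43.6 × 0.7197 = 31.38 mV.
(Unloaded it would be 34.3 mV; the load pulls it down.)

V_out ≈ 31.4 mV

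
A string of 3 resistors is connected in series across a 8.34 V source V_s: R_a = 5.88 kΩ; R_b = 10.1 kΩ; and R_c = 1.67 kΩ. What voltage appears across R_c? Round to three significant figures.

V ≈ 0.789 V

Total series resistance ΣR = 5.88 + 10.1 + 1.67 = 17.65 kΩ.
Voltage divider: V = V_s · (1.670 / 17.65) = 8.34 × 0.09462 = 0.7891 V.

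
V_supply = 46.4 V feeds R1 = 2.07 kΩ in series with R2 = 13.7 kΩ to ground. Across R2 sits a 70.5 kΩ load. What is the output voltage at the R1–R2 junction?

The load sits in parallel with R2, giving an effective lower resistance R2' = R2·R_L/(R2+R_L) = 11.47 kΩ.
Then V_out = V_supply · R2'/(R1 + R2') = 46.4 × 11.47/13.54 = 39.31 V.

V_out ≈ 39.3 V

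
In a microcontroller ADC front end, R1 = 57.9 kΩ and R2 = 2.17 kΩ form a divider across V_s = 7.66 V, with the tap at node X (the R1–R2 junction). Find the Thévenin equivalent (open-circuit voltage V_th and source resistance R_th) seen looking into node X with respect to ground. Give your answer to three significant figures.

With X open, the divider is unloaded: V_th = 7.66 × 2.17/60.07 = 0.2767 V.
With V_s suppressed (replaced by a short), R_th = R1 ‖ R2 = (57.90 × 2.17)/(57.90 + 2.17) = 2.092 kΩ.

V_th ≈ 0.277 V, R_th ≈ 2.09 kΩ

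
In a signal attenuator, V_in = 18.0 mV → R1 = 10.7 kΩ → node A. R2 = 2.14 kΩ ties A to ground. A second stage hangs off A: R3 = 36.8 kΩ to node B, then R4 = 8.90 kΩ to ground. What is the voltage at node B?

V_B ≈ 0.562 mV

The second stage (R3 + R4 = 45.70 kΩ) loads node A in parallel with R2.
Effective lower resistance at A: R2 ‖ 45.70 = 2.044 kΩ.
First divider: V_A = V_in · 2.044/(10.7 + 2.044) = 2.887 mV.
Stage 2 is unloaded, so V_B = V_A · R4/(R3+R4) = 2.887 × 8.90/45.70 = 0.5623 mV.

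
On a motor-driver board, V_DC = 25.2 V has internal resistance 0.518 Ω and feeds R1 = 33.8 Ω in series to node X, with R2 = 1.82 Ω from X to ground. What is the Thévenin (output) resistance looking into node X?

R_th ≈ 1.73 Ω

R1' = 0.518 + 33.8 = 34.32 Ω (source resistance + R1).
With V_DC suppressed (replaced by a short), R_th = R1' ‖ R2 = (34.32 × 1.82)/(34.32 + 1.82) = 1.728 Ω.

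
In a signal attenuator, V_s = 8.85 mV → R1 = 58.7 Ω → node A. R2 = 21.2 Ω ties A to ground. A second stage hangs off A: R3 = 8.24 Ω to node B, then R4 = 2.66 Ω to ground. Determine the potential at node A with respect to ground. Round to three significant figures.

The second stage (R3 + R4 = 10.90 Ω) loads node A in parallel with R2.
Effective lower resistance at A: R2 ‖ 10.90 = 7.199 Ω.
First divider: V_A = V_s · 7.199/(58.7 + 7.199) = 0.9668 mV.

V_A ≈ 0.967 mV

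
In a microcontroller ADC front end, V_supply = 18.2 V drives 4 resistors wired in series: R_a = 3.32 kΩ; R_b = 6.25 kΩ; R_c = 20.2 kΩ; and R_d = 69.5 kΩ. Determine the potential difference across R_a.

Series total: ΣR = 3.32 + 6.25 + 20.2 + 69.5 = 99.27 kΩ.
V = V_supply · R/ΣR = 18.2 × 0.03344 = 0.6087 V.

V ≈ 0.609 V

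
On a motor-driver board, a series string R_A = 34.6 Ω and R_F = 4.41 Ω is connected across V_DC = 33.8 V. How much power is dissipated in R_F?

ΣR = 39.01 Ω → I = 33.8/39.01 = 0.8664 A.
P = I²R = 0.7507 × 4.41 = 3.311 W.

P ≈ 3.31 W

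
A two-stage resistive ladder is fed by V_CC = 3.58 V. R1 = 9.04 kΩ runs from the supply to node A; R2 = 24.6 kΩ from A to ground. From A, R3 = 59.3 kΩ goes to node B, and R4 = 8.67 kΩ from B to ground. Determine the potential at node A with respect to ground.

The second stage (R3 + R4 = 67.97 kΩ) loads node A in parallel with R2.
Effective lower resistance at A: R2 ‖ 67.97 = 18.06 kΩ.
So V_A = 3.58 × 0.6665 = 2.386 V.

V_A ≈ 2.39 V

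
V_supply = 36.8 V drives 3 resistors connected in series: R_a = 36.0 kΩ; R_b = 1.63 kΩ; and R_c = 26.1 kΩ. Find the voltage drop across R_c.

V ≈ 15.1 V

Series total: ΣR = 36.0 + 1.63 + 26.1 = 63.73 kΩ.
Voltage divider: V = V_supply · (26.10 / 63.73) = 36.8 × 0.4095 = 15.07 V.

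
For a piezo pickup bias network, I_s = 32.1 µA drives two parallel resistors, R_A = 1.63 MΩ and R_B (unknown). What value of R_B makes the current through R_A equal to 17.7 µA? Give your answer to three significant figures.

Two-branch current divider: I_A = I_s · R_B/(R_A + R_B).
With f = 0.5514, R_B = R_A · f/(1−f) = 1.63 × 1.229 = 2.004 MΩ.

R_B ≈ 2.00 MΩ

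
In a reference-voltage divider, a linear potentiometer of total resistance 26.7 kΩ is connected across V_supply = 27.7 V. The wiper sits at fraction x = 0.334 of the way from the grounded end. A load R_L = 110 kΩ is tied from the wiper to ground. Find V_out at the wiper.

V_out ≈ 8.78 V

Lower segment x·R_p = 8.918 kΩ; upper segment (1−x)·R_p = 17.78 kΩ.
(x·R_p) ‖ R_L = 8.249 kΩ.
V_out = 27.7 × 8.249/(17.78 + 8.249) = 8.778 V.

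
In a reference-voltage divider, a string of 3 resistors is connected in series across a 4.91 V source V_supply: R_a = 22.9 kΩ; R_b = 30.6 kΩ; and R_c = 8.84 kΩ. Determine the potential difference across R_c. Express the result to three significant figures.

V ≈ 0.696 V

Series total: ΣR = 22.9 + 30.6 + 8.84 = 62.34 kΩ.
Voltage divider: V = V_supply · (8.840 / 62.34) = 4.91 × 0.1418 = 0.6963 V.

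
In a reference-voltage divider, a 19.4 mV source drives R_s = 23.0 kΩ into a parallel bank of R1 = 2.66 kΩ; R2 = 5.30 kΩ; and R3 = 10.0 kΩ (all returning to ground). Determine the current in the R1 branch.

I ≈ 0.448 µA

Parallel bank: R_p = 1/(1/2.66 + 1/5.30 + 1/10.0) = 1.505 kΩ.
V_A = 19.4 × 1.505/24.50 = 1.191 mV.
Branch current I = V_A/R1 = 1.191/2.66 = 0.4478 µA.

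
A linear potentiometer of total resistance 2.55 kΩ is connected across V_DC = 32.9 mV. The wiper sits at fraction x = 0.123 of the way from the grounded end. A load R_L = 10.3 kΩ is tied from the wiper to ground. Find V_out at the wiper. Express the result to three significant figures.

V_out ≈ 3.94 mV

Lower segment x·R_p = 0.3136 kΩ; upper segment (1−x)·R_p = 2.236 kΩ.
(x·R_p) ‖ R_L = 0.3044 kΩ.
Loaded-divider output: V_out = 32.9 × 0.1198 = 3.941 mV.
(Unloaded: V_out = x·V_DC = 4.05 mV.)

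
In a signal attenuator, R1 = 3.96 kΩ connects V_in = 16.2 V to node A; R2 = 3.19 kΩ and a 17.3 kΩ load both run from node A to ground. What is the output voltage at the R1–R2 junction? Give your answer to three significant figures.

V_out ≈ 6.56 V

R2 ‖ R_L = (3.19 × 17.3)/(3.19 + 17.3) = 2.693 kΩ.
Then V_out = V_in · R2'/(R1 + R2') = 16.2 × 2.693/6.653 = 6.558 V.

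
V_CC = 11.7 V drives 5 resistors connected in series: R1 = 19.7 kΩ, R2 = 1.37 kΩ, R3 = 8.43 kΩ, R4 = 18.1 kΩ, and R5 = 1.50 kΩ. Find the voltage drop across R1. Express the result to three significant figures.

V ≈ 4.69 V

ΣR = 19.7 + 1.37 + 8.43 + 18.1 + 1.50 = 49.10 kΩ.
Voltage divider: V = V_CC · (19.70 / 49.10) = 11.7 × 0.4012 = 4.694 V.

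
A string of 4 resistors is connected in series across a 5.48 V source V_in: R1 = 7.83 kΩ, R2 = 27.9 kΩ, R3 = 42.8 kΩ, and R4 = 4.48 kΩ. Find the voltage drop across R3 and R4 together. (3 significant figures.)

Series total: ΣR = 7.83 + 27.9 + 42.8 + 4.48 = 83.01 kΩ.
R_{R3..R4} = 42.8 + 4.48 = 47.28 kΩ.
By the voltage-divider rule, V = 5.48 × 47.28/83.01 = 3.121 V.

V ≈ 3.12 V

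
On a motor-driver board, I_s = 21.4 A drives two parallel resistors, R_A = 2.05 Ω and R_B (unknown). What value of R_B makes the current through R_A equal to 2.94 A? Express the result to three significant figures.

R_B ≈ 0.326 Ω

The fraction through R_A equals R_B/(R_A+R_B).
2.94/21.4 = R_B/(R_A + R_B) → R_B = R_A · (0.1374)/(1 − 0.1374) = 2.05 × 0.1593 = 0.3265 Ω.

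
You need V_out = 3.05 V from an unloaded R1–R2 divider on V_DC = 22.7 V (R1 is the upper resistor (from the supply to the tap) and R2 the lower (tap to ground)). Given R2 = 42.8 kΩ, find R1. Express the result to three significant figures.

The divider ratio is R2/(R1+R2) = 3.05/22.7 = 0.1344.
R1 = R2·(1/k − 1) = 42.8 × 6.443 = 275.7 kΩ.

R1 ≈ 276 kΩ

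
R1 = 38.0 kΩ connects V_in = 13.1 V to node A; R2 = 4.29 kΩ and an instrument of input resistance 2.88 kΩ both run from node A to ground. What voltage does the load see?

First combine the lower leg with the load: R2 ‖ R_L = 1.723 kΩ.
Voltage divider with the loaded lower leg: V_out = 13.1 × 1.723/(38.0 + 1.723) = 13.1 × 0.04338 = 0.5683 V.

V_out ≈ 0.568 V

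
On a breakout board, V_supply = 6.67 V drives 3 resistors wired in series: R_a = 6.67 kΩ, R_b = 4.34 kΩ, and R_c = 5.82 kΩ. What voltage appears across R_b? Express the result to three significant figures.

ΣR = 6.67 + 4.34 + 5.82 = 16.83 kΩ.
By the voltage-divider rule, V = 6.67 × 4.340/16.83 = 1.720 V.

V ≈ 1.72 V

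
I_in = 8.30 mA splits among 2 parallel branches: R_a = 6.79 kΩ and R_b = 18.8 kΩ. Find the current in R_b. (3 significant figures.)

For two parallel branches, I_k = I_in · (other R)/(sum of R).
I(R_b) = 8.30 × 6.79/(6.79 + 18.8) = 8.30 × 0.2653 = 2.202 mA.

I ≈ 2.20 mA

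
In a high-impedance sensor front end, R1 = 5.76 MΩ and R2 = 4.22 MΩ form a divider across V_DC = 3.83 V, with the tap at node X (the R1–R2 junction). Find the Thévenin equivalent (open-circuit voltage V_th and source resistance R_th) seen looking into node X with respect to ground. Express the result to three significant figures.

V_th is the unloaded tap voltage: V_DC · R2/(R1+R2) = 3.83 × 0.4228 = 1.619 V.
With V_DC suppressed (replaced by a short), R_th = R1 ‖ R2 = (5.760 × 4.22)/(5.760 + 4.22) = 2.436 MΩ.

V_th ≈ 1.62 V, R_th ≈ 2.44 MΩ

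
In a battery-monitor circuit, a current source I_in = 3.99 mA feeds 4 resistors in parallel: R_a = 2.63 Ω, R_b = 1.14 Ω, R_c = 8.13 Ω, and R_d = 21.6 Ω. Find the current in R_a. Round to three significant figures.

I ≈ 1.06 mA

Total conductance ΣG = 1/2.63 + 1/1.14 + 1/8.13 + 1/21.6 = 1.427 (units of 1/Ω).
By the current-divider rule, I = I_in · G_k/ΣG = 3.99 × 0.2665 = 1.063 mA.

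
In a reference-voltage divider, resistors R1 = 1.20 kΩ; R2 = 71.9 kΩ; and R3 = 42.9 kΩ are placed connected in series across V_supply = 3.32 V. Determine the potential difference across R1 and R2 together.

Total series resistance ΣR = 1.20 + 71.9 + 42.9 = 116.0 kΩ.
R_{R1..R2} = 1.20 + 71.9 = 73.10 kΩ.
Voltage divider: V = V_supply · (73.10 / 116.0) = 3.32 × 0.6302 = 2.092 V.

V ≈ 2.09 V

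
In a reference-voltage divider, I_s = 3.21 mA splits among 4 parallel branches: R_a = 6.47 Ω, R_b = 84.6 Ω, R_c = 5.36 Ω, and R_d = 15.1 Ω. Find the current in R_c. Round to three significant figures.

I ≈ 1.43 mA

Conductances: ΣG = 1/6.47 + 1/84.6 + 1/5.36 + 1/15.1 = 0.4192 (1/Ω).
Current divider: I(R_c) = I_s · G_k/ΣG = 3.21 × (0.1866/0.4192) = 3.21 × 0.4451 = 1.429 mA.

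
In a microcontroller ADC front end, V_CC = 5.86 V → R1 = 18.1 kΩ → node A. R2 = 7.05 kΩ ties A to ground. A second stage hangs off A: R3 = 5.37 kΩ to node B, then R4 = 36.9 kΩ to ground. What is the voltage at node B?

Looking into the second stage from A: R3 + R4 = 42.27 kΩ appears in parallel with R2.
R2 ‖ (R3+R4) = 6.042 kΩ.
First divider: V_A = V_CC · 6.042/(18.1 + 6.042) = 1.467 V.
Stage 2 is unloaded, so V_B = V_A · R4/(R3+R4) = 1.467 × 36.9/42.27 = 1.280 V.

V_B ≈ 1.28 V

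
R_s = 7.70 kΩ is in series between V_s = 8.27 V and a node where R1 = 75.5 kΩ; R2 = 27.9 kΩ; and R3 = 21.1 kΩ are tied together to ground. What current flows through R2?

Parallel bank: R_p = 1/(1/75.5 + 1/27.9 + 1/21.1) = 10.36 kΩ.
V_A by voltage divider: V_A = 8.27 × 10.36/(7.70 + 10.36) = 4.745 V.
Branch current I = V_A/R2 = 4.745/27.9 = 0.1701 mA.

I ≈ 0.170 mA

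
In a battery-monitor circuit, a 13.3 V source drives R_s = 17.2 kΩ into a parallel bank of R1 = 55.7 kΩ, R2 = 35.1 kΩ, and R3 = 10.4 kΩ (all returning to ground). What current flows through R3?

Combine the parallel branches: R_p = (1/55.7 + 1/35.1 + 1/10.4)⁻¹ = 7.013 kΩ.
V_A = 13.3 × 7.013/24.21 = 3.852 V.
Branch current I = V_A/R3 = 3.852/10.4 = 0.3704 mA.

I ≈ 0.370 mA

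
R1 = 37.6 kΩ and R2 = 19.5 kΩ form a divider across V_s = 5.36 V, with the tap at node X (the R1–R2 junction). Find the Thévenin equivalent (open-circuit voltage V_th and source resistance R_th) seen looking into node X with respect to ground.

Open-circuit (no load on X): V_th = V_s · R2/(R1 + R2) = 5.36 × 19.5/(37.60 + 19.5) = 1.830 V.
Looking into X with the source shorted: R_th = R1·R2/(R1+R2) = 37.60 × 19.5/57.10 = 12.84 kΩ.

V_th ≈ 1.83 V, R_th ≈ 12.8 kΩ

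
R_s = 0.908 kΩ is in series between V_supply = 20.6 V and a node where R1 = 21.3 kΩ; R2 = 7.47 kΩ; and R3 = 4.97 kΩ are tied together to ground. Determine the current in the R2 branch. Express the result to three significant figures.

Equivalent of the parallel group: R_p = 2.618 kΩ.
Node voltage V_A = V_supply · R_p/(R_s + R_p) = 20.6 × 0.7425 = 15.29 V.
Branch current I = V_A/R2 = 15.29/7.47 = 2.047 mA.

I ≈ 2.05 mA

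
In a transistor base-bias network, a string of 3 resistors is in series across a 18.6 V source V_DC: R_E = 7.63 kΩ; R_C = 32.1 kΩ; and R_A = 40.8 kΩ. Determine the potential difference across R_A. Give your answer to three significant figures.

V ≈ 9.42 V

Series total: ΣR = 7.63 + 32.1 + 40.8 = 80.53 kΩ.
By the voltage-divider rule, V = 18.6 × 40.80/80.53 = 9.424 V.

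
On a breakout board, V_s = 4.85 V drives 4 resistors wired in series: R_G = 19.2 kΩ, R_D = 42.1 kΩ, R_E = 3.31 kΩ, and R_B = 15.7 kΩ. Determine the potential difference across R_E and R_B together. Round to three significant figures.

V ≈ 1.15 V

Series total: ΣR = 19.2 + 42.1 + 3.31 + 15.7 = 80.31 kΩ.
R_{R_E..R_B} = 3.31 + 15.7 = 19.01 kΩ.
V = V_s · R/ΣR = 4.85 × 0.2367 = 1.148 V.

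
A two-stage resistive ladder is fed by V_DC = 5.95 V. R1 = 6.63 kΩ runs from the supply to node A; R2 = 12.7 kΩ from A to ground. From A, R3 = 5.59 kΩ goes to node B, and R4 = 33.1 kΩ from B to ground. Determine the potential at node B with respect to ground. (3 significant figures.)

Node A sees R2 in parallel with the series input of stage 2, R3 + R4 = 38.69 kΩ.
Effective lower resistance at A: R2 ‖ 38.69 = 9.561 kΩ.
First divider: V_A = V_DC · 9.561/(6.63 + 9.561) = 3.514 V.
Then the unloaded second divider: V_B = V_A × R4/(R3+R4) = 3.514 × 0.8555 = 3.006 V.

V_B ≈ 3.01 V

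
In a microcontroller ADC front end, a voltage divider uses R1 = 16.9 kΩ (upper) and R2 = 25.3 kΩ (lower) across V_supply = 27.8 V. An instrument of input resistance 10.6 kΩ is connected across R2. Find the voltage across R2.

The load sits in parallel with R2, giving an effective lower resistance R2' = R2·R_L/(R2+R_L) = 7.470 kΩ.
Voltage divider with the loaded lower leg: V_out = 27.8 × 7.470/(16.9 + 7.470) = 27.8 × 0.3065 = 8.522 V.

V_out ≈ 8.52 V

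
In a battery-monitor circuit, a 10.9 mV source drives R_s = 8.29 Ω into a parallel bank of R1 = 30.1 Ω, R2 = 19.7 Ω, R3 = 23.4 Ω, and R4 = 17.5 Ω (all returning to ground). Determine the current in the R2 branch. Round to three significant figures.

I ≈ 0.219 mA

Parallel bank: R_p = 1/(1/30.1 + 1/19.7 + 1/23.4 + 1/17.5) = 5.439 Ω.
Node voltage V_A = V_s · R_p/(R_s + R_p) = 10.9 × 0.3962 = 4.318 mV.
Branch current I = V_A/R2 = 4.318/19.7 = 0.2192 mA.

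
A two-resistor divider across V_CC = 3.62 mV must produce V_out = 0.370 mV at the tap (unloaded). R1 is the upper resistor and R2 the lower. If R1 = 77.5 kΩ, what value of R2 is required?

Required fraction k = V_out/V_CC = 0.1022.
R2 = R1 · 0.1022/(1 − 0.1022) = 8.823 kΩ.

R2 ≈ 8.82 kΩ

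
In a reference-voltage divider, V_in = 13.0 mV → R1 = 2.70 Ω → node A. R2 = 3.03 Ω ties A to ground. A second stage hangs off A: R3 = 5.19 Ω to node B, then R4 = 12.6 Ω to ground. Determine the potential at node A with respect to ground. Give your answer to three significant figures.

Looking into the second stage from A: R3 + R4 = 17.79 Ω appears in parallel with R2.
Effective lower resistance at A: R2 ‖ 17.79 = 2.589 Ω.
First divider: V_A = V_in · 2.589/(2.70 + 2.589) = 6.364 mV.

V_A ≈ 6.36 mV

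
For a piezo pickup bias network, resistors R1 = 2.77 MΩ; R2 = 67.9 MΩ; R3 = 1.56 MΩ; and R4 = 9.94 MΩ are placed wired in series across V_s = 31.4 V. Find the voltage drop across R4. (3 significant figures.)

V ≈ 3.80 V

Total series resistance ΣR = 2.77 + 67.9 + 1.56 + 9.94 = 82.17 MΩ.
V = V_s · R/ΣR = 31.4 × 0.1210 = 3.798 V.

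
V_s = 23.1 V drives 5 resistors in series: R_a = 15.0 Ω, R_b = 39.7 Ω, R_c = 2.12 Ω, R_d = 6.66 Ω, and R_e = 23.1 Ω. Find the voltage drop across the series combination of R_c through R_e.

Series total: ΣR = 15.0 + 39.7 + 2.12 + 6.66 + 23.1 = 86.58 Ω.
R_{R_c..R_e} = 2.12 + 6.66 + 23.1 = 31.88 Ω.
By the voltage-divider rule, V = 23.1 × 31.88/86.58 = 8.506 V.

V ≈ 8.51 V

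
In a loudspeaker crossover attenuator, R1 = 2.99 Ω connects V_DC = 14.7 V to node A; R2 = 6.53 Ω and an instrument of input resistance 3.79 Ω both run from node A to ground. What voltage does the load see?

R2 ‖ R_L = (6.53 × 3.79)/(6.53 + 3.79) = 2.398 Ω.
Voltage divider with the loaded lower leg: V_out = 14.7 × 2.398/(2.99 + 2.398) = 14.7 × 0.4451 = 6.543 V.

V_out ≈ 6.54 V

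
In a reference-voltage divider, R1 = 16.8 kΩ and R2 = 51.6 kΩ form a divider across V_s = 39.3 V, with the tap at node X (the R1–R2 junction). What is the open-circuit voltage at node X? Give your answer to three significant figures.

V_th ≈ 29.6 V

V_th is the unloaded tap voltage: V_s · R2/(R1+R2) = 39.3 × 0.7544 = 29.65 V.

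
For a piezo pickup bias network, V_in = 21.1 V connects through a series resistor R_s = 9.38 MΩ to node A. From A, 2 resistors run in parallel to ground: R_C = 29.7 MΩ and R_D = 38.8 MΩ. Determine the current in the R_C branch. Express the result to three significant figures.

I ≈ 0.456 µA

Combine the parallel branches: R_p = (1/29.7 + 1/38.8)⁻¹ = 16.82 MΩ.
Node voltage V_A = V_in · R_p/(R_s + R_p) = 21.1 × 0.6420 = 13.55 V.
I(R_C) = V_A / R_C = 13.55/29.7 = 0.4561 µA.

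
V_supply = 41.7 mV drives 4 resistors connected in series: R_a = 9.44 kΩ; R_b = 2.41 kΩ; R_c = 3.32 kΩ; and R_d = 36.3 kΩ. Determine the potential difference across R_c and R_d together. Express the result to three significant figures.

Series total: ΣR = 9.44 + 2.41 + 3.32 + 36.3 = 51.47 kΩ.
R_{R_c..R_d} = 3.32 + 36.3 = 39.62 kΩ.
V = V_supply · R/ΣR = 41.7 × 0.7698 = 32.10 mV.

V ≈ 32.1 mV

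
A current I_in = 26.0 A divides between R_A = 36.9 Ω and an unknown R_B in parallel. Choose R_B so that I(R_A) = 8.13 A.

In a two-way split, I_A/I_in = R_B/(R_A + R_B).
With f = 0.3127, R_B = R_A · f/(1−f) = 36.9 × 0.4550 = 16.79 Ω.

R_B ≈ 16.8 Ω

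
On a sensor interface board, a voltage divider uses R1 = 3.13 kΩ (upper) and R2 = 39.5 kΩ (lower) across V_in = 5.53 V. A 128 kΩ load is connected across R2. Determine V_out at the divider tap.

First combine the lower leg with the load: R2 ‖ R_L = 30.19 kΩ.
Voltage divider with the loaded lower leg: V_out = 5.53 × 30.19/(3.13 + 30.19) = 5.53 × 0.9060 = 5.010 V.

V_out ≈ 5.01 V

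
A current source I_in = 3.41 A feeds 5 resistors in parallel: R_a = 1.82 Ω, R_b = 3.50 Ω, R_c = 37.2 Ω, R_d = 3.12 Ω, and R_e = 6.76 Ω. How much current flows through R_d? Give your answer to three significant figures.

Conductances: ΣG = 1/1.82 + 1/3.50 + 1/37.2 + 1/3.12 + 1/6.76 = 1.330 (1/Ω).
Current divider: I(R_d) = I_in · G_k/ΣG = 3.41 × (0.3205/1.330) = 3.41 × 0.2409 = 0.8215 A.

I ≈ 0.821 A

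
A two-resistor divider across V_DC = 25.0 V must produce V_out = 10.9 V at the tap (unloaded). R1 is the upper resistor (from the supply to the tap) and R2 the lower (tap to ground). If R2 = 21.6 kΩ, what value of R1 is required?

R1 ≈ 27.9 kΩ

The divider ratio is R2/(R1+R2) = 10.9/25.0 = 0.4360.
So R1 = R2 · (V_DC/V_out − 1) = 21.6 × (25.0/10.9 − 1) = 21.6 × 1.294 = 27.94 kΩ.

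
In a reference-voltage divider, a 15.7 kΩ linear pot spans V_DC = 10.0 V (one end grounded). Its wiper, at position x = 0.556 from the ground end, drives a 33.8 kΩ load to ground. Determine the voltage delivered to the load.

Lower segment x·R_p = 8.729 kΩ; upper segment (1−x)·R_p = 6.971 kΩ.
(x·R_p) ‖ R_L = 6.938 kΩ.
V_out = 10.0 × 6.938/(6.971 + 6.938) = 4.988 V.

V_out ≈ 4.99 V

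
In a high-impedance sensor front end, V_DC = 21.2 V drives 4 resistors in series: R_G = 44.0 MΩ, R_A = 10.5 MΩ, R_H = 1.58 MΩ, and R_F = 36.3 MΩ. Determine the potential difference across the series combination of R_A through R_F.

V ≈ 11.1 V

ΣR = 44.0 + 10.5 + 1.58 + 36.3 = 92.38 MΩ.
R_{R_A..R_F} = 10.5 + 1.58 + 36.3 = 48.38 MΩ.
V = V_DC · R/ΣR = 21.2 × 0.5237 = 11.10 V.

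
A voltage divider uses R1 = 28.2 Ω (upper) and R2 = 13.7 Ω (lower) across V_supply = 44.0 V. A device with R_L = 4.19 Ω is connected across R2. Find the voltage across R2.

The load sits in parallel with R2, giving an effective lower resistance R2' = R2·R_L/(R2+R_L) = 3.209 Ω.
Then V_out = V_supply · R2'/(R1 + R2') = 44.0 × 3.209/31.41 = 4.495 V.

V_out ≈ 4.49 V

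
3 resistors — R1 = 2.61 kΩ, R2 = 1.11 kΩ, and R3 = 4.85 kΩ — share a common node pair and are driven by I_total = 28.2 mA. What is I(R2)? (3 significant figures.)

ΣG = 1/2.61 + 1/1.11 + 1/4.85 = 1.490.
By the current-divider rule, I = I_total · G_k/ΣG = 28.2 × 0.6045 = 17.05 mA.

I ≈ 17.0 mA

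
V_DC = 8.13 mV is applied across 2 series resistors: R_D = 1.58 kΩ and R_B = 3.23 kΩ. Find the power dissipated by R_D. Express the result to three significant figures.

P ≈ 4.51 nW

Series current I = V_DC/ΣR = 8.13/4.810 = 1.690 µA.
V(R_D) = I·R = 2.671 mV; P = V·I = 2.671 × 1.690 = 4.514 nW.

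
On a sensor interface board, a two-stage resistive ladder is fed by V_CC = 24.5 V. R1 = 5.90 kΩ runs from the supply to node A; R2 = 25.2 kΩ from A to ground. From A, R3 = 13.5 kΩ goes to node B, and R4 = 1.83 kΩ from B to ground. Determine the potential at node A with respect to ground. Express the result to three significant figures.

V_A ≈ 15.1 V

Looking into the second stage from A: R3 + R4 = 15.33 kΩ appears in parallel with R2.
Effective lower resistance at A: R2 ‖ 15.33 = 9.532 kΩ.
So V_A = 24.5 × 0.6177 = 15.13 V.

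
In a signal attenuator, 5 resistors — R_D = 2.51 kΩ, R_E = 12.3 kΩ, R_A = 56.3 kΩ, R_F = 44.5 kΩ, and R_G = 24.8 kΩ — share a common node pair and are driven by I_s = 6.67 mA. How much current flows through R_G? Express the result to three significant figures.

I ≈ 0.480 mA

Total conductance ΣG = 1/2.51 + 1/12.3 + 1/56.3 + 1/44.5 + 1/24.8 = 0.5603 (units of 1/kΩ).
By the current-divider rule, I = I_s · G_k/ΣG = 6.67 × 0.07197 = 0.4800 mA.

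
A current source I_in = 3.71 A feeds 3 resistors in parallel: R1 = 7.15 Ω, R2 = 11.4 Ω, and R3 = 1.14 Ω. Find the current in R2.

I ≈ 0.295 A

Total conductance ΣG = 1/7.15 + 1/11.4 + 1/1.14 = 1.105 (units of 1/Ω).
By the current-divider rule, I = I_in · G_k/ΣG = 3.71 × 0.07940 = 0.2946 A.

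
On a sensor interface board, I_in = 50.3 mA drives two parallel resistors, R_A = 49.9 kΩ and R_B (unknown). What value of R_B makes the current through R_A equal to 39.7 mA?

R_B ≈ 187 kΩ

In a two-way split, I_A/I_in = R_B/(R_A + R_B).
With f = 0.7893, R_B = R_A · f/(1−f) = 49.9 × 3.745 = 186.9 kΩ.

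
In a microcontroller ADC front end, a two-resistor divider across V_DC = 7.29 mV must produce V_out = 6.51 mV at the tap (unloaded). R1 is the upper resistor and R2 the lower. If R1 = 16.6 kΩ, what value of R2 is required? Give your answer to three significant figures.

R2 ≈ 139 kΩ

V_out/V_DC = R2/(R1+R2) = 0.8930.
R2 = R1 · 0.8930/(1 − 0.8930) = 138.5 kΩ.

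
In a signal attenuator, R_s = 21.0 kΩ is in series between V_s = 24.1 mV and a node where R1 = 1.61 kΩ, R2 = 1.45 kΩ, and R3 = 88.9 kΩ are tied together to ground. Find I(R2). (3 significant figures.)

Combine the parallel branches: R_p = (1/1.61 + 1/1.45 + 1/88.9)⁻¹ = 0.7564 kΩ.
Node voltage V_A = V_s · R_p/(R_s + R_p) = 24.1 × 0.03477 = 0.8379 mV.
Branch current I = V_A/R2 = 0.8379/1.45 = 0.5779 µA.
(Equivalently: I_total = 1.108 µA, then current-divider fraction G_k/ΣG = 0.5217.)

I ≈ 0.578 µA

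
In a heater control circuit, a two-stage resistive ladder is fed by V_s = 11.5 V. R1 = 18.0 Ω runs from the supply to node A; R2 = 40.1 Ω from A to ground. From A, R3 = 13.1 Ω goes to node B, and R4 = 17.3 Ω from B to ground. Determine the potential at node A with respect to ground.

V_A ≈ 5.63 V

Looking into the second stage from A: R3 + R4 = 30.40 Ω appears in parallel with R2.
Effective lower resistance at A: R2 ‖ 30.40 = 17.29 Ω.
First divider: V_A = V_s · 17.29/(18.0 + 17.29) = 5.635 V.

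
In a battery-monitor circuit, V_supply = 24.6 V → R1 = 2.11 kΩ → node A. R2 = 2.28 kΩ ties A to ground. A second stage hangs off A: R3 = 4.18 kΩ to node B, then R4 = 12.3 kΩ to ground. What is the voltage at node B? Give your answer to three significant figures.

The second stage (R3 + R4 = 16.48 kΩ) loads node A in parallel with R2.
Effective lower resistance at A: R2 ‖ 16.48 = 2.003 kΩ.
First divider: V_A = V_supply · 2.003/(2.11 + 2.003) = 11.98 V.
V_B = V_A × 0.7464 = 8.941 V.

V_B ≈ 8.94 V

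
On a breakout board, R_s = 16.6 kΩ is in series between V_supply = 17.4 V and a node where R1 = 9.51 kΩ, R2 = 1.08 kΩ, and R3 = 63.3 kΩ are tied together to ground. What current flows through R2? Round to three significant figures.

Parallel bank: R_p = 1/(1/9.51 + 1/1.08 + 1/63.3) = 0.9552 kΩ.
Node voltage V_A = V_supply · R_p/(R_s + R_p) = 17.4 × 0.05441 = 0.9468 V.
Branch current I = V_A/R2 = 0.9468/1.08 = 0.8766 mA.
(Equivalently: I_total = 0.9912 mA, then current-divider fraction G_k/ΣG = 0.8845.)

I ≈ 0.877 mA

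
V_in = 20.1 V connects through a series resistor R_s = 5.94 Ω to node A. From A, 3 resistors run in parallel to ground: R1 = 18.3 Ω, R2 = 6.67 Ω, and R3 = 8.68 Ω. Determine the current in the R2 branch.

I ≈ 1.04 A

Parallel bank: R_p = 1/(1/18.3 + 1/6.67 + 1/8.68) = 3.127 Ω.
V_A = 20.1 × 3.127/9.067 = 6.932 V.
I(R2) = V_A / R2 = 6.932/6.67 = 1.039 A.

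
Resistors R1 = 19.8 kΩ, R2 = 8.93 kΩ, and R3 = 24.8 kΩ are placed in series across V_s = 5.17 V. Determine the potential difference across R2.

V ≈ 0.862 V

Series total: ΣR = 19.8 + 8.93 + 24.8 = 53.53 kΩ.
Voltage divider: V = V_s · (8.930 / 53.53) = 5.17 × 0.1668 = 0.8625 V.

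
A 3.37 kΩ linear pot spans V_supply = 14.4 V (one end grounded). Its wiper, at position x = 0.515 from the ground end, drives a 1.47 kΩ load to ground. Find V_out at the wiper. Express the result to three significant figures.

V_out ≈ 4.72 V

Lower segment x·R_p = 1.736 kΩ; upper segment (1−x)·R_p = 1.634 kΩ.
R_L loads the lower segment: effective lower R = 0.7959 kΩ.
Loaded-divider output: V_out = 14.4 × 0.3275 = 4.716 V.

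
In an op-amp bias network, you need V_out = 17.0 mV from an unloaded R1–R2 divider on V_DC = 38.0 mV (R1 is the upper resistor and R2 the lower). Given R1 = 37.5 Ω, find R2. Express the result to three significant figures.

R2 ≈ 30.4 Ω

V_out/V_DC = R2/(R1+R2) = 0.4474.
Rearranging, R2 = R1·k/(1−k) = 37.5 × 0.8095 = 30.36 Ω.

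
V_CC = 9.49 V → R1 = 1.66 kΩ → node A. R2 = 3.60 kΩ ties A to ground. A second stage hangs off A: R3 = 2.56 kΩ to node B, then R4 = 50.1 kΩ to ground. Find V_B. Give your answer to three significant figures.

V_B ≈ 6.05 V

Looking into the second stage from A: R3 + R4 = 52.66 kΩ appears in parallel with R2.
Effective lower resistance at A: R2 ‖ 52.66 = 3.370 kΩ.
First divider: V_A = V_CC · 3.370/(1.66 + 3.370) = 6.358 V.
V_B = V_A × 0.9514 = 6.049 V.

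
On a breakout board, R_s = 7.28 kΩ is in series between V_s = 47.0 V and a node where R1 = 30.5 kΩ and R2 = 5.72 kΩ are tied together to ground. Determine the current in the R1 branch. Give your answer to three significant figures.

I ≈ 0.614 mA

Combine the parallel branches: R_p = (1/30.5 + 1/5.72)⁻¹ = 4.817 kΩ.
V_A = 47.0 × 4.817/12.10 = 18.71 V.
I(R1) = V_A / R1 = 18.71/30.5 = 0.6136 mA.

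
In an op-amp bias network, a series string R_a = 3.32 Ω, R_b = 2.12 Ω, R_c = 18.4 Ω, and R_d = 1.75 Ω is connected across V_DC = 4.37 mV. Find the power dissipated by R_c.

P ≈ 0.537 µW

The common current is I = 4.37/25.59 = 0.1708 mA.
P = I²R = 0.02916 × 18.4 = 0.5366 µW.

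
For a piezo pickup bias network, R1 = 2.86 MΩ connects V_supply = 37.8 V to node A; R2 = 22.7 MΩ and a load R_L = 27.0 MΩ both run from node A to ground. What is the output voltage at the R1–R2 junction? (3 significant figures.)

V_out ≈ 30.7 V

R2 ‖ R_L = (22.7 × 27.0)/(22.7 + 27.0) = 12.33 MΩ.
Then V_out = V_supply · R2'/(R1 + R2') = 37.8 × 12.33/15.19 = 30.68 V.
(Unloaded it would be 33.6 V; the load pulls it down.)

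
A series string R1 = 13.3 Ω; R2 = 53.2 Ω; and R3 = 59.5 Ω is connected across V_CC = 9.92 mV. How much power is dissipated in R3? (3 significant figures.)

The common current is I = 9.92/126.0 = 0.07873 mA.
V(R3) = I·R = 4.684 mV; P = V·I = 4.684 × 0.07873 = 0.3688 µW.

P ≈ 0.369 µW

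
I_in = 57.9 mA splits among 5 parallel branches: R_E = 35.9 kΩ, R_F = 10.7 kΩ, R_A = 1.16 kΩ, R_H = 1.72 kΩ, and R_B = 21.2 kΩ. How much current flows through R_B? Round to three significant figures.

Conductances: ΣG = 1/35.9 + 1/10.7 + 1/1.16 + 1/1.72 + 1/21.2 = 1.612 (1/kΩ).
By the current-divider rule, I = I_in · G_k/ΣG = 57.9 × 0.02926 = 1.694 mA.

I ≈ 1.69 mA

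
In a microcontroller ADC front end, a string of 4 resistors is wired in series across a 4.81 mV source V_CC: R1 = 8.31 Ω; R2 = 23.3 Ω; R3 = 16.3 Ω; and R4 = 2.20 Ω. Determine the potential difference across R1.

V ≈ 0.798 mV

ΣR = 8.31 + 23.3 + 16.3 + 2.20 = 50.11 Ω.
V = V_CC · R/ΣR = 4.81 × 0.1658 = 0.7977 mV.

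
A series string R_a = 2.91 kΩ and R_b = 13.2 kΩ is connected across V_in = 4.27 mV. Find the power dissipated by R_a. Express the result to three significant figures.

P ≈ 0.204 nW

ΣR = 16.11 kΩ → I = 4.27/16.11 = 0.2651 µA.
V(R_a) = I·R = 0.7713 mV; P = V·I = 0.7713 × 0.2651 = 0.2044 nW.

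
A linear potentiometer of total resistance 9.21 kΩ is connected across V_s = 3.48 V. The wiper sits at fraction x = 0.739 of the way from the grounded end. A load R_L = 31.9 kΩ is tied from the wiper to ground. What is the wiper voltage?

The pot divides into 2.404 kΩ above the wiper and 6.806 kΩ below.
Lower segment in parallel with the load: 6.806 ‖ 31.9 = 5.609 kΩ.
V_out = 3.48 × 5.609/(2.404 + 5.609) = 2.436 V.
(Unloaded: V_out = x·V_s = 2.57 V.)

V_out ≈ 2.44 V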